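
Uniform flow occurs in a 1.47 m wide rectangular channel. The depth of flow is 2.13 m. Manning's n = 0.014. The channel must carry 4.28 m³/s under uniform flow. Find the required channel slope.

S = 0.00082

Flow area A = b·y = 1.47 × 2.13 = 3.131 m². Wetted perimeter P = b + 2y = 1.47 + 2×2.13 = 5.73 m.
Hydraulic radius R = A/P = 3.131/5.73 = 0.5464 m.
From Manning's equation, S = [nQ / (1 A R^(2/3))]² = [0.014 × 4.28 / (1 × 3.131 × 0.5464^(2/3))]² = 0.00082.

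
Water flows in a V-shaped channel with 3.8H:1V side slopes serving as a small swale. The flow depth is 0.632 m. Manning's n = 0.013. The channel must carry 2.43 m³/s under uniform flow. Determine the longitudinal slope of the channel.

For a triangular section with side slope z = 3.8: A = zy² = 3.8×0.632² = 1.518 m²; P = 2y√(1+z²) = 2×0.632×3.929 = 4.967 m.
Hydraulic radius R = A/P = 1.518/4.967 = 0.3056 m.
From Manning's equation, S = [nQ / (1 A R^(2/3))]² = [0.013 × 2.43 / (1 × 1.518 × 0.3056^(2/3))]² = 0.0021.

S = 0.0021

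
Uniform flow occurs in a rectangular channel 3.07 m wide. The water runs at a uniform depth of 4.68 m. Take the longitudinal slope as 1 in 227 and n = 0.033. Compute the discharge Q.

Q = 31.8 m³/s

Flow area A = b·y = 3.07 × 4.68 = 14.37 m². Wetted perimeter P = b + 2y = 3.07 + 2×4.68 = 12.43 m.
Hydraulic radius R = A/P = 14.37/12.43 = 1.156 m.
Manning's equation: Q = (1/n) A R^(2/3) S^(1/2) = (1/0.033) × 14.37 × 1.156^(2/3) × 0.004405^(1/2) = 31.8 m³/s.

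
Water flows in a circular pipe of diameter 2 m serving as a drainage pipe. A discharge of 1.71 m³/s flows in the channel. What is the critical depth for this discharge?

At critical depth, Q² T / (g A³) = 1, i.e. A³/T = Q²/g = 1.71²/9.81 = 0.2981.
Trying y = 0.471 m: A³/T = 0.106 — short.
Trying y = 0.615 m: A³/T = 0.299 — ≈ 0.2981.

y_c = 0.615 m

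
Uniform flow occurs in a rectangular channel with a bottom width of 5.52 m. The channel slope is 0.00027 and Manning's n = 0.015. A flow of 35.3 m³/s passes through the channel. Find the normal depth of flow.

y_n = 4.16 m

Manning's equation rearranged: A R^(2/3) = nQ / (1·√S) = 0.015 × 35.3 / (√0.00027) = 32.22.
At y = 3.15 m: A R^(2/3) = 22.49 — low.
At y = 5.04 m: A R^(2/3) = 40.91 — high.
At y = 4.16 m: A R^(2/3) = 32.18 — close enough.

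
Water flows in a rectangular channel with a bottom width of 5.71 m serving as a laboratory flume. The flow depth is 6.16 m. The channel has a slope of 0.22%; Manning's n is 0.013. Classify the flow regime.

subcritical

Flow area A = b·y = 5.71 × 6.16 = 35.17 m². Wetted perimeter P = b + 2y = 5.71 + 2×6.16 = 18.03 m.
Hydraulic radius R = A/P = 35.17/18.03 = 1.951 m.
V = (1/n) R^(2/3) √S = (1/0.013) × 1.951^(2/3) × √0.0022 = 5.633 m/s. Hydraulic depth D_h = A/T = 35.17/5.71 = 6.16 m.
Froude number Fr = V/√(g·D_h) = 5.633/√(9.81×6.16) = 0.725, which is less than 1, so the flow is subcritical.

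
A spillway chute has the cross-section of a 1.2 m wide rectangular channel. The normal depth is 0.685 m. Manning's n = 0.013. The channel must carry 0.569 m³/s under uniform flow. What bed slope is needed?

Flow area A = b·y = 1.2 × 0.685 = 0.822 m². Wetted perimeter P = b + 2y = 1.2 + 2×0.685 = 2.57 m.
Hydraulic radius R = A/P = 0.822/2.57 = 0.3198 m.
From Manning's equation, S = [nQ / (1 A R^(2/3))]² = [0.013 × 0.569 / (1 × 0.822 × 0.3198^(2/3))]² = 0.00037.

S = 0.00037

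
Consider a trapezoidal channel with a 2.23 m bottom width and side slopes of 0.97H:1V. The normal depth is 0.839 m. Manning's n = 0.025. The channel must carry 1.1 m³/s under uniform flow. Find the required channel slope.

S = 0.000252

With bottom width b = 2.23 m and side slope z = 0.97: A = (b + zy)y = (2.23 + 0.97×0.839)×0.839 = 2.554 m²; P = b + 2y√(1+z²) = 2.23 + 2×0.839×1.393 = 4.568 m.
Hydraulic radius R = A/P = 2.554/4.568 = 0.5591 m.
From Manning's equation, S = [nQ / (1 A R^(2/3))]² = [0.025 × 1.1 / (1 × 2.554 × 0.5591^(2/3))]² = 0.000252.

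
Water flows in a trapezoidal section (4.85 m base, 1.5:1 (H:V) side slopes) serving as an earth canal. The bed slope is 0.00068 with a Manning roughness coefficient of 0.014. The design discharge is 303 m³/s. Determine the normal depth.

y_n = 5.76 m

Manning's equation rearranged: A R^(2/3) = nQ / (1·√S) = 0.014 × 303 / (√0.00068) = 162.7.
At y = 4.76 m: A R^(2/3) = 107.7 — too small.
At y = 7.28 m: A R^(2/3) = 274.2 — too large.
At y = 5.76 m: A R^(2/3) = 162.8 — ≈ 162.7.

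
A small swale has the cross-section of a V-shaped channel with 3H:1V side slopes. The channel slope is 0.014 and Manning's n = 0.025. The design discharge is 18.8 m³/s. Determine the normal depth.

Manning's equation rearranged: A R^(2/3) = nQ / (1·√S) = 0.025 × 18.8 / (√0.014) = 3.972.
At y = 1.59 m: A R^(2/3) = 6.284 — too large.
At y = 1.07 m: A R^(2/3) = 2.185 — too small.
At y = 1.34 m: A R^(2/3) = 3.982 — matches.

y_n = 1.34 m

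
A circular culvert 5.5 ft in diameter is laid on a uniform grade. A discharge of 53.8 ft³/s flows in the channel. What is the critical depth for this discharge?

y_c = 2 ft

At critical depth, Q² T / (g A³) = 1, i.e. A³/T = Q²/g = 53.8²/32.2 = 89.89.
Trying y = 2.3 ft: A³/T = 153.8 — high.
Trying y = 1.64 ft: A³/T = 41.74 — low.
Trying y = 2 ft: A³/T = 89.88 — ≈ 89.89.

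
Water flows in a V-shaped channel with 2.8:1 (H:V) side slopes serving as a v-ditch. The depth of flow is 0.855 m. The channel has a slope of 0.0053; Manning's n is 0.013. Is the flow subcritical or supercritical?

supercritical

For a triangular section with side slope z = 2.8: A = zy² = 2.8×0.855² = 2.047 m²; P = 2y√(1+z²) = 2×0.855×2.973 = 5.084 m.
Hydraulic radius R = A/P = 2.047/5.084 = 0.4026 m.
V = (1/n) R^(2/3) √S = (1/0.013) × 0.4026^(2/3) × √0.0053 = 3.053 m/s. Hydraulic depth D_h = A/T = 2.047/4.788 = 0.4275 m.
Froude number Fr = V/√(g·D_h) = 3.053/√(9.81×0.4275) = 1.49, which is greater than 1, so the flow is supercritical.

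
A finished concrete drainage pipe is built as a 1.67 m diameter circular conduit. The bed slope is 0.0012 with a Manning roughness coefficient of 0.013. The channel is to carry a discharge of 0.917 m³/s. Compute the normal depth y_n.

Manning's equation rearranged: A R^(2/3) = nQ / (1·√S) = 0.013 × 0.917 / (√0.0012) = 0.3441.
Try y = 0.445 m: A R^(2/3) = 0.1901 — too small.
Try y = 0.705 m: A R^(2/3) = 0.4547 — too large.
Try y = 0.606 m: A R^(2/3) = 0.3443 — ≈ 0.3441.

y_n = 0.606 m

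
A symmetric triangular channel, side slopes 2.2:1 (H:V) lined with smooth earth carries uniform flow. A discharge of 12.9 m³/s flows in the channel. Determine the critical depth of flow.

y_c = 1.48 m

At critical depth, Q² T / (g A³) = 1, i.e. A³/T = Q²/g = 12.9²/9.81 = 16.96.
Try y = 1.82 m: A³/T = 48.33 — high.
Try y = 1.48 m: A³/T = 17.18 — ≈ 16.96.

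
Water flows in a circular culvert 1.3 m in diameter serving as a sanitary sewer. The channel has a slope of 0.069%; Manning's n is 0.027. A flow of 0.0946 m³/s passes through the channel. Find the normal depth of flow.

Manning's equation rearranged: A R^(2/3) = nQ / (1·√S) = 0.027 × 0.0946 / (√0.00069) = 0.09724.
Try y = 0.282 m: A R^(2/3) = 0.06473 — short.
Try y = 0.346 m: A R^(2/3) = 0.09726 — close enough.

y_n = 0.346 m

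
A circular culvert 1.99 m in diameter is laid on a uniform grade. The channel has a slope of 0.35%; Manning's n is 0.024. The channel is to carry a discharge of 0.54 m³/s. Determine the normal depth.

y_n = 0.45 m

Manning's equation rearranged: A R^(2/3) = nQ / (1·√S) = 0.024 × 0.54 / (√0.0035) = 0.2191.
Trying y = 0.33 m: A R^(2/3) = 0.1167 — low.
Trying y = 0.508 m: A R^(2/3) = 0.2788 — high.
Trying y = 0.45 m: A R^(2/3) = 0.219 — ≈ 0.2191.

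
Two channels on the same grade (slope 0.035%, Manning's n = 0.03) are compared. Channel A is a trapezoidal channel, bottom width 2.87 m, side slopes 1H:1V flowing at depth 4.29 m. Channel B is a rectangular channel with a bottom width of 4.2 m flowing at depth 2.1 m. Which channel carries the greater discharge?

Channel A: With bottom width b = 2.87 m and side slope z = 1: A = (b + zy)y = (2.87 + 1×4.29)×4.29 = 30.72 m²; P = b + 2y√(1+z²) = 2.87 + 2×4.29×1.414 = 15 m. Hydraulic radius R = A/P = 30.72/15 = 2.047 m. Q_A = (1/0.03)·30.72·2.047^(2/3)·√0.00035 = 30.88 m³/s.
Channel B: Flow area A = b·y = 4.2 × 2.1 = 8.82 m². Wetted perimeter P = b + 2y = 4.2 + 2×2.1 = 8.4 m. Hydraulic radius R = A/P = 8.82/8.4 = 1.05 m. Q_B = (1/0.03)·8.82·1.05^(2/3)·√0.00035 = 5.682 m³/s.
Q_A = 30.88 m³/s vs Q_B = 5.682 m³/s, so channel A carries more.

channel A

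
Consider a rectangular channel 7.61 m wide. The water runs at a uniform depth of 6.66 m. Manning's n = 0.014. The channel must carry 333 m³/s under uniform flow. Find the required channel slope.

Flow area A = b·y = 7.61 × 6.66 = 50.68 m². Wetted perimeter P = b + 2y = 7.61 + 2×6.66 = 20.93 m.
Hydraulic radius R = A/P = 50.68/20.93 = 2.422 m.
From Manning's equation, S = [nQ / (1 A R^(2/3))]² = [0.014 × 333 / (1 × 50.68 × 2.422^(2/3))]² = 0.0026.

S = 0.0026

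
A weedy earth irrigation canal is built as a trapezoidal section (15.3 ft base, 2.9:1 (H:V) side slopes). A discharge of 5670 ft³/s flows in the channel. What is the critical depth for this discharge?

y_c = 9.59 ft

At critical depth, Q² T / (g A³) = 1, i.e. A³/T = Q²/g = 5670²/32.2 = 998400.
At y = 11.3 ft: A³/T = 1983000 — over.
At y = 7.08 ft: A³/T = 289700 — short.
At y = 9.59 ft: A³/T = 996400 — close enough.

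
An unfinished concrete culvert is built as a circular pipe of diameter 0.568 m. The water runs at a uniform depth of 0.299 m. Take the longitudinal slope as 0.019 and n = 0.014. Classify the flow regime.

supercritical

For a circular section of diameter D = 0.568 m at depth y = 0.299 m, the central angle is θ = 2 arccos(1 − 2y/D) = 3.247 rad. Then A = (D²/8)(θ − sin θ) = 0.1352 m² and P = Dθ/2 = 0.9222 m.
Hydraulic radius R = A/P = 0.1352/0.9222 = 0.1466 m.
V = (1/n) R^(2/3) √S = (1/0.014) × 0.1466^(2/3) × √0.019 = 2.738 m/s. Hydraulic depth D_h = A/T = 0.1352/0.5672 = 0.2384 m.
Froude number Fr = V/√(g·D_h) = 2.738/√(9.81×0.2384) = 1.79, which is greater than 1, so the flow is supercritical.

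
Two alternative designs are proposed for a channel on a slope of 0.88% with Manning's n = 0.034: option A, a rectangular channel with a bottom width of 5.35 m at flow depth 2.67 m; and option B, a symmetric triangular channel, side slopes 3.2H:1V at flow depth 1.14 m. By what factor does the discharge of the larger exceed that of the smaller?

6.25

Channel A: Flow area A = b·y = 5.35 × 2.67 = 14.28 m². Wetted perimeter P = b + 2y = 5.35 + 2×2.67 = 10.69 m. Hydraulic radius R = A/P = 14.28/10.69 = 1.336 m. Q_A = (1/0.034)·14.28·1.336^(2/3)·√0.0088 = 47.81 m³/s.
Channel B: For a triangular section with side slope z = 3.2: A = zy² = 3.2×1.14² = 4.159 m²; P = 2y√(1+z²) = 2×1.14×3.353 = 7.644 m. Hydraulic radius R = A/P = 4.159/7.644 = 0.5441 m. Q_B = (1/0.034)·4.159·0.5441^(2/3)·√0.0088 = 7.647 m³/s.
The larger discharge is 47.81 m³/s and the smaller is 7.647 m³/s; the ratio is 6.25.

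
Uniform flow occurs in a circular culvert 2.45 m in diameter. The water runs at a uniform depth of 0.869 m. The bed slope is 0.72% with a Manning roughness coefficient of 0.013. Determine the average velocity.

V = 4 m/s

For a circular section of diameter D = 2.45 m at depth y = 0.869 m, the central angle is θ = 2 arccos(1 − 2y/D) = 2.552 rad. Then A = (D²/8)(θ − sin θ) = 1.497 m² and P = Dθ/2 = 3.126 m.
Hydraulic radius R = A/P = 1.497/3.126 = 0.479 m.
From Manning's equation, V = (1/n) R^(2/3) S^(1/2) = (1/0.013) × 0.479^(2/3) × 0.0072^(1/2) = 4 m/s.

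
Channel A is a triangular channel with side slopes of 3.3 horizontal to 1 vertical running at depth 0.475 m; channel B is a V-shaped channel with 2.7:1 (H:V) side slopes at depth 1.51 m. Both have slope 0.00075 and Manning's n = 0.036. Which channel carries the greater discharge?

channel B

Channel A: For a triangular section with side slope z = 3.3: A = zy² = 3.3×0.475² = 0.7446 m²; P = 2y√(1+z²) = 2×0.475×3.448 = 3.276 m. Hydraulic radius R = A/P = 0.7446/3.276 = 0.2273 m. Q_A = (1/0.036)·0.7446·0.2273^(2/3)·√0.00075 = 0.211 m³/s.
Channel B: For a triangular section with side slope z = 2.7: A = zy² = 2.7×1.51² = 6.156 m²; P = 2y√(1+z²) = 2×1.51×2.879 = 8.695 m. Hydraulic radius R = A/P = 6.156/8.695 = 0.708 m. Q_B = (1/0.036)·6.156·0.708^(2/3)·√0.00075 = 3.72 m³/s.
Q_A = 0.211 m³/s vs Q_B = 3.72 m³/s, so channel B carries more.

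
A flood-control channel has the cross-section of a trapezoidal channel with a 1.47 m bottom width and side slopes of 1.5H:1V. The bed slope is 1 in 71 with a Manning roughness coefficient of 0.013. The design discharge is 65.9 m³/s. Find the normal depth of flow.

Manning's equation rearranged: A R^(2/3) = nQ / (1·√S) = 0.013 × 65.9 / (√0.01408) = 7.219.
At y = 1.31 m: A R^(2/3) = 3.637 — short.
At y = 2.01 m: A R^(2/3) = 9.219 — over.
At y = 1.8 m: A R^(2/3) = 7.218 — ≈ 7.219.

y_n = 1.8 m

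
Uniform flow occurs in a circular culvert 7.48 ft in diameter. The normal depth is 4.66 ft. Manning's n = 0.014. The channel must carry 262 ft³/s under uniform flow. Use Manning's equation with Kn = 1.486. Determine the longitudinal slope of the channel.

S = 0.00271

For a circular section of diameter D = 7.48 ft at depth y = 4.66 ft, the central angle is θ = 2 arccos(1 − 2y/D) = 3.639 rad. Then A = (D²/8)(θ − sin θ) = 28.78 ft² and P = Dθ/2 = 13.61 ft.
Hydraulic radius R = A/P = 28.78/13.61 = 2.115 ft.
From Manning's equation, S = [nQ / (1.486 A R^(2/3))]² = [0.014 × 262 / (1.486 × 28.78 × 2.115^(2/3))]² = 0.00271.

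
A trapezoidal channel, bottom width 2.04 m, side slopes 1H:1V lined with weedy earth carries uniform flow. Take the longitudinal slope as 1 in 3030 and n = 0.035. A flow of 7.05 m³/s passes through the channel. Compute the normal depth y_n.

Manning's equation rearranged: A R^(2/3) = nQ / (1·√S) = 0.035 × 7.05 / (√0.00033) = 13.58.
Try y = 3.05 m: A R^(2/3) = 19.94 — over.
Try y = 2.11 m: A R^(2/3) = 9.294 — short.
Try y = 2.54 m: A R^(2/3) = 13.58 — close enough.

y_n = 2.54 m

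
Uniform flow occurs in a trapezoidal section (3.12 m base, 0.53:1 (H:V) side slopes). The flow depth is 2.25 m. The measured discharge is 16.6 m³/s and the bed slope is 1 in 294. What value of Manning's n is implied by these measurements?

n = 0.0381

With bottom width b = 3.12 m and side slope z = 0.53: A = (b + zy)y = (3.12 + 0.53×2.25)×2.25 = 9.703 m²; P = b + 2y√(1+z²) = 3.12 + 2×2.25×1.132 = 8.213 m.
Hydraulic radius R = A/P = 9.703/8.213 = 1.181 m.
Rearranging Manning's equation: n = (1/Q) A R^(2/3) S^(1/2) = (1/16.6) × 9.703 × 1.181^(2/3) × √0.003401 = 0.0381.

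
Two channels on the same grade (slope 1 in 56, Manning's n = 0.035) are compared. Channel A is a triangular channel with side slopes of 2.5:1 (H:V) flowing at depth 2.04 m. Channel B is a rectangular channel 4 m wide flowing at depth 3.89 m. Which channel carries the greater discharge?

Channel A: For a triangular section with side slope z = 2.5: A = zy² = 2.5×2.04² = 10.4 m²; P = 2y√(1+z²) = 2×2.04×2.693 = 10.99 m. Hydraulic radius R = A/P = 10.4/10.99 = 0.947 m. Q_A = (1/0.035)·10.4·0.947^(2/3)·√0.01786 = 38.31 m³/s.
Channel B: Flow area A = b·y = 4 × 3.89 = 15.56 m². Wetted perimeter P = b + 2y = 4 + 2×3.89 = 11.78 m. Hydraulic radius R = A/P = 15.56/11.78 = 1.321 m. Q_B = (1/0.035)·15.56·1.321^(2/3)·√0.01786 = 71.52 m³/s.
Q_A = 38.31 m³/s vs Q_B = 71.52 m³/s, so channel B carries more.

channel B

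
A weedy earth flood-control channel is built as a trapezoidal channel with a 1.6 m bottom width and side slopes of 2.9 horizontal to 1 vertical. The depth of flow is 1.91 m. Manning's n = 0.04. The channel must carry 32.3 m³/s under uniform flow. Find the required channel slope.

S = 0.0087

With bottom width b = 1.6 m and side slope z = 2.9: A = (b + zy)y = (1.6 + 2.9×1.91)×1.91 = 13.64 m²; P = b + 2y√(1+z²) = 1.6 + 2×1.91×3.068 = 13.32 m.
Hydraulic radius R = A/P = 13.64/13.32 = 1.024 m.
From Manning's equation, S = [nQ / (1 A R^(2/3))]² = [0.04 × 32.3 / (1 × 13.64 × 1.024^(2/3))]² = 0.0087.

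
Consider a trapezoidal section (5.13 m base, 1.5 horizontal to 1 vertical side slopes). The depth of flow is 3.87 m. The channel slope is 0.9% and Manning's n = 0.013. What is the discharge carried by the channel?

Q = 525 m³/s

With bottom width b = 5.13 m and side slope z = 1.5: A = (b + zy)y = (5.13 + 1.5×3.87)×3.87 = 42.32 m²; P = b + 2y√(1+z²) = 5.13 + 2×3.87×1.803 = 19.08 m.
Hydraulic radius R = A/P = 42.32/19.08 = 2.218 m.
Manning's equation: Q = (1/n) A R^(2/3) S^(1/2) = (1/0.013) × 42.32 × 2.218^(2/3) × 0.009^(1/2) = 525 m³/s.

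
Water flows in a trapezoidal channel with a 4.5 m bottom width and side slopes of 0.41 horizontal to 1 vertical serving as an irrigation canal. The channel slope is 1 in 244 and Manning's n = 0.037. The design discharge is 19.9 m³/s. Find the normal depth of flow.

Manning's equation rearranged: A R^(2/3) = nQ / (1·√S) = 0.037 × 19.9 / (√0.004098) = 11.5.
Try y = 2.42 m: A R^(2/3) = 16.36 — over.
Try y = 1.72 m: A R^(2/3) = 9.479 — short.
Try y = 1.94 m: A R^(2/3) = 11.48 — matches.

y_n = 1.94 m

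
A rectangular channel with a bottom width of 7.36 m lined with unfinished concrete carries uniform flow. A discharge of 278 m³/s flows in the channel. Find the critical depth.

For a rectangular channel, critical depth y_c = (q²/g)^(1/3) where q = Q/b = 278/7.36 = 37.77 m²/s.
So y_c = (37.77²/9.81)^(1/3) = 5.26 m.

y_c = 5.26 m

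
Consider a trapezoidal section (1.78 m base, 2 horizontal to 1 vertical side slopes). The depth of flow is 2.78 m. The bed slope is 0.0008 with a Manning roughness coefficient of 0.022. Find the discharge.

Q = 33.4 m³/s

With bottom width b = 1.78 m and side slope z = 2: A = (b + zy)y = (1.78 + 2×2.78)×2.78 = 20.41 m²; P = b + 2y√(1+z²) = 1.78 + 2×2.78×2.236 = 14.21 m.
Hydraulic radius R = A/P = 20.41/14.21 = 1.436 m.
Manning's equation: Q = (1/n) A R^(2/3) S^(1/2) = (1/0.022) × 20.41 × 1.436^(2/3) × 0.0008^(1/2) = 33.4 m³/s.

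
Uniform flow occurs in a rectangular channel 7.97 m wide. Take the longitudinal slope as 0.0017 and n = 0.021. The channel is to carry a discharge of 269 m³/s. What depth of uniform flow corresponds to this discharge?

Manning's equation rearranged: A R^(2/3) = nQ / (1·√S) = 0.021 × 269 / (√0.0017) = 137.
Try y = 10.9 m: A R^(2/3) = 177.4 — high.
Try y = 7.85 m: A R^(2/3) = 119.6 — low.
Try y = 8.78 m: A R^(2/3) = 137.1 — matches.

y_n = 8.78 m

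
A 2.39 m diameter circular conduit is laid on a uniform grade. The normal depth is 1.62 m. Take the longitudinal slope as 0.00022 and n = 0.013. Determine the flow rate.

Q = 2.91 m³/s

For a circular section of diameter D = 2.39 m at depth y = 1.62 m, the central angle is θ = 2 arccos(1 − 2y/D) = 3.869 rad. Then A = (D²/8)(θ − sin θ) = 3.237 m² and P = Dθ/2 = 4.623 m.
Hydraulic radius R = A/P = 3.237/4.623 = 0.7002 m.
Manning's equation: Q = (1/n) A R^(2/3) S^(1/2) = (1/0.013) × 3.237 × 0.7002^(2/3) × 0.00022^(1/2) = 2.91 m³/s.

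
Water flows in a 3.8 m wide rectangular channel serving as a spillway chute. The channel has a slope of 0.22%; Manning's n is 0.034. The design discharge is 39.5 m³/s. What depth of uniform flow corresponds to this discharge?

y_n = 5.91 m

Manning's equation rearranged: A R^(2/3) = nQ / (1·√S) = 0.034 × 39.5 / (√0.0022) = 28.63.
Trying y = 6.59 m: A R^(2/3) = 32.45 — too large.
Trying y = 5.91 m: A R^(2/3) = 28.61 — close enough.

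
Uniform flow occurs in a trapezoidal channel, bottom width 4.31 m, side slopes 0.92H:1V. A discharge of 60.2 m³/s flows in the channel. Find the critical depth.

At critical depth, Q² T / (g A³) = 1, i.e. A³/T = Q²/g = 60.2²/9.81 = 369.4.
At y = 1.59 m: A³/T = 106.9 — low.
At y = 2.71 m: A³/T = 674.1 — high.
At y = 2.28 m: A³/T = 366.6 — ≈ 369.4.

y_c = 2.28 m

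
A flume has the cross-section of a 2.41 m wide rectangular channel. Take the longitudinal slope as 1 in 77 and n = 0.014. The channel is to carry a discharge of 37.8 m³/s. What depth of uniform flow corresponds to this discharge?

y_n = 2.26 m

Manning's equation rearranged: A R^(2/3) = nQ / (1·√S) = 0.014 × 37.8 / (√0.01299) = 4.644.
At y = 2.82 m: A R^(2/3) = 6.071 — over.
At y = 2.26 m: A R^(2/3) = 4.639 — close enough.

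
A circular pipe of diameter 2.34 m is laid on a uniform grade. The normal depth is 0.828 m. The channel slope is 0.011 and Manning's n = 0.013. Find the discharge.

Q = 6.51 m³/s

For a circular section of diameter D = 2.34 m at depth y = 0.828 m, the central angle is θ = 2 arccos(1 − 2y/D) = 2.548 rad. Then A = (D²/8)(θ − sin θ) = 1.362 m² and P = Dθ/2 = 2.982 m.
Hydraulic radius R = A/P = 1.362/2.982 = 0.4567 m.
Manning's equation: Q = (1/n) A R^(2/3) S^(1/2) = (1/0.013) × 1.362 × 0.4567^(2/3) × 0.011^(1/2) = 6.51 m³/s.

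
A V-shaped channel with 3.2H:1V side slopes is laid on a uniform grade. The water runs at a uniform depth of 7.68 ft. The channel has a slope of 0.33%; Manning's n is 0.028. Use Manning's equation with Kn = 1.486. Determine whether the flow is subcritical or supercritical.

For a triangular section with side slope z = 3.2: A = zy² = 3.2×7.68² = 188.7 ft²; P = 2y√(1+z²) = 2×7.68×3.353 = 51.5 ft.
Hydraulic radius R = A/P = 188.7/51.5 = 3.665 ft.
V = (1.486/n) R^(2/3) √S = (1.486/0.028) × 3.665^(2/3) × √0.0033 = 7.247 ft/s. Hydraulic depth D_h = A/T = 188.7/49.15 = 3.84 ft.
Froude number Fr = V/√(g·D_h) = 7.247/√(32.2×3.84) = 0.652, which is less than 1, so the flow is subcritical.

subcritical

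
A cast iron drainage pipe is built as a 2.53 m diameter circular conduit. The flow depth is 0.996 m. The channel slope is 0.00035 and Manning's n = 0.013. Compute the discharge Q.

For a circular section of diameter D = 2.53 m at depth y = 0.996 m, the central angle is θ = 2 arccos(1 − 2y/D) = 2.713 rad. Then A = (D²/8)(θ − sin θ) = 1.838 m² and P = Dθ/2 = 3.432 m.
Hydraulic radius R = A/P = 1.838/3.432 = 0.5356 m.
Manning's equation: Q = (1/n) A R^(2/3) S^(1/2) = (1/0.013) × 1.838 × 0.5356^(2/3) × 0.00035^(1/2) = 1.74 m³/s.

Q = 1.74 m³/s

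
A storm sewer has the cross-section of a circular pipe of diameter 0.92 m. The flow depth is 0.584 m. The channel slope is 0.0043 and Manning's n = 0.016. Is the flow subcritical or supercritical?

For a circular section of diameter D = 0.92 m at depth y = 0.584 m, the central angle is θ = 2 arccos(1 − 2y/D) = 3.687 rad. Then A = (D²/8)(θ − sin θ) = 0.4451 m² and P = Dθ/2 = 1.696 m.
Hydraulic radius R = A/P = 0.4451/1.696 = 0.2624 m.
V = (1/n) R^(2/3) √S = (1/0.016) × 0.2624^(2/3) × √0.0043 = 1.68 m/s. Hydraulic depth D_h = A/T = 0.4451/0.8859 = 0.5024 m.
Froude number Fr = V/√(g·D_h) = 1.68/√(9.81×0.5024) = 0.757, which is less than 1, so the flow is subcritical.

subcritical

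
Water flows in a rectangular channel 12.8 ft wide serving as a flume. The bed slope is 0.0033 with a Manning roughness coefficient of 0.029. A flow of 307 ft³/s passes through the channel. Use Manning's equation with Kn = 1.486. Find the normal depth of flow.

y_n = 4.33 ft

Manning's equation rearranged: A R^(2/3) = nQ / (1.486·√S) = 0.029 × 307 / (1.486 × √0.0033) = 104.3.
At y = 4.91 ft: A R^(2/3) = 124.2 — over.
At y = 4.33 ft: A R^(2/3) = 104.3 — close enough.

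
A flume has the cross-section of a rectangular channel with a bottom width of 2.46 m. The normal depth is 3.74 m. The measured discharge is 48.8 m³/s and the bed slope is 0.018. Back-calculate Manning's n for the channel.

n = 0.024

Flow area A = b·y = 2.46 × 3.74 = 9.2 m². Wetted perimeter P = b + 2y = 2.46 + 2×3.74 = 9.94 m.
Hydraulic radius R = A/P = 9.2/9.94 = 0.9256 m.
Rearranging Manning's equation: n = (1/Q) A R^(2/3) S^(1/2) = (1/48.8) × 9.2 × 0.9256^(2/3) × √0.018 = 0.024.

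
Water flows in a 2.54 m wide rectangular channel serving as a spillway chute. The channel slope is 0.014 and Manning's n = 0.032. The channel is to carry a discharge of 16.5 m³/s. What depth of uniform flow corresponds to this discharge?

y_n = 2.06 m

Manning's equation rearranged: A R^(2/3) = nQ / (1·√S) = 0.032 × 16.5 / (√0.014) = 4.462.
Trying y = 1.76 m: A R^(2/3) = 3.65 — low.
Trying y = 2.5 m: A R^(2/3) = 5.663 — high.
Trying y = 2.06 m: A R^(2/3) = 4.455 — matches.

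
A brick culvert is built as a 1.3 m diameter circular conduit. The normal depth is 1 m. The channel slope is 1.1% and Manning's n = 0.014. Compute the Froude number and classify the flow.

supercritical

For a circular section of diameter D = 1.3 m at depth y = 1 m, the central angle is θ = 2 arccos(1 − 2y/D) = 4.279 rad. Then A = (D²/8)(θ − sin θ) = 1.096 m² and P = Dθ/2 = 2.781 m.
Hydraulic radius R = A/P = 1.096/2.781 = 0.3939 m.
V = (1/n) R^(2/3) √S = (1/0.014) × 0.3939^(2/3) × √0.011 = 4.026 m/s. Hydraulic depth D_h = A/T = 1.096/1.095 = 1 m.
Froude number Fr = V/√(g·D_h) = 4.026/√(9.81×1) = 1.29, which is greater than 1, so the flow is supercritical.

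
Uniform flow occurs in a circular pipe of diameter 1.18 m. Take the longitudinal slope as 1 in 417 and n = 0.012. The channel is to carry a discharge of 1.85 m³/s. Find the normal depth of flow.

y_n = 0.905 m

Manning's equation rearranged: A R^(2/3) = nQ / (1·√S) = 0.012 × 1.85 / (√0.002398) = 0.4533.
Trying y = 0.803 m: A R^(2/3) = 0.3908 — low.
Trying y = 0.905 m: A R^(2/3) = 0.4533 — close enough.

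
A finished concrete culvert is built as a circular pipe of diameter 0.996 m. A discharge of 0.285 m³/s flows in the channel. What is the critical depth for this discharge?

At critical depth, Q² T / (g A³) = 1, i.e. A³/T = Q²/g = 0.285²/9.81 = 0.00828.
At y = 0.37 m: A³/T = 0.01901 — over.
At y = 0.209 m: A³/T = 0.002068 — short.
At y = 0.298 m: A³/T = 0.008237 — ≈ 0.00828.

y_c = 0.298 m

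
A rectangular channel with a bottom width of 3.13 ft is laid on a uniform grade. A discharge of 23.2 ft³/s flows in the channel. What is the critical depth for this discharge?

For a rectangular channel, critical depth y_c = (q²/g)^(1/3) where q = Q/b = 23.2/3.13 = 7.412 ft²/s.
So y_c = (7.412²/32.2)^(1/3) = 1.19 ft.

y_c = 1.19 ft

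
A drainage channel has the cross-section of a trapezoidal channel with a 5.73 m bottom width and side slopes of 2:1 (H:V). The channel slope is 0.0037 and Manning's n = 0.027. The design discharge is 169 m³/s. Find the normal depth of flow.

y_n = 3.55 m

Manning's equation rearranged: A R^(2/3) = nQ / (1·√S) = 0.027 × 169 / (√0.0037) = 75.02.
Trying y = 2.99 m: A R^(2/3) = 52.44 — too small.
Trying y = 4.19 m: A R^(2/3) = 106.5 — too large.
Trying y = 3.55 m: A R^(2/3) = 74.88 — close enough.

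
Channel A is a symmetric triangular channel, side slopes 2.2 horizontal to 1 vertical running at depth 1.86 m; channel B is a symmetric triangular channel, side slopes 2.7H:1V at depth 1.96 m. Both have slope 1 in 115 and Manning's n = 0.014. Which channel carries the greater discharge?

Channel A: For a triangular section with side slope z = 2.2: A = zy² = 2.2×1.86² = 7.611 m²; P = 2y√(1+z²) = 2×1.86×2.417 = 8.99 m. Hydraulic radius R = A/P = 7.611/8.99 = 0.8466 m. Q_A = (1/0.014)·7.611·0.8466^(2/3)·√0.008696 = 45.37 m³/s.
Channel B: For a triangular section with side slope z = 2.7: A = zy² = 2.7×1.96² = 10.37 m²; P = 2y√(1+z²) = 2×1.96×2.879 = 11.29 m. Hydraulic radius R = A/P = 10.37/11.29 = 0.919 m. Q_B = (1/0.014)·10.37·0.919^(2/3)·√0.008696 = 65.3 m³/s.
Q_A = 45.37 m³/s vs Q_B = 65.3 m³/s, so channel B carries more.

channel B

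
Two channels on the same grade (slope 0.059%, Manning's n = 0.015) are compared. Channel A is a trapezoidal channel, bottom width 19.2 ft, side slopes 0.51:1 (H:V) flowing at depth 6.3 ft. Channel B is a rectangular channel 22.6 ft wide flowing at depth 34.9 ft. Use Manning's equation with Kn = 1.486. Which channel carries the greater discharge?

Channel A: With bottom width b = 19.2 ft and side slope z = 0.51: A = (b + zy)y = (19.2 + 0.51×6.3)×6.3 = 141.2 ft²; P = b + 2y√(1+z²) = 19.2 + 2×6.3×1.123 = 33.34 ft. Hydraulic radius R = A/P = 141.2/33.34 = 4.235 ft. Q_A = (1.486/0.015)·141.2·4.235^(2/3)·√0.00059 = 889.4 ft³/s.
Channel B: Flow area A = b·y = 22.6 × 34.9 = 788.7 ft². Wetted perimeter P = b + 2y = 22.6 + 2×34.9 = 92.4 ft. Hydraulic radius R = A/P = 788.7/92.4 = 8.536 ft. Q_B = (1.486/0.015)·788.7·8.536^(2/3)·√0.00059 = 7927 ft³/s.
Q_A = 889.4 ft³/s vs Q_B = 7927 ft³/s, so channel B carries more.

channel B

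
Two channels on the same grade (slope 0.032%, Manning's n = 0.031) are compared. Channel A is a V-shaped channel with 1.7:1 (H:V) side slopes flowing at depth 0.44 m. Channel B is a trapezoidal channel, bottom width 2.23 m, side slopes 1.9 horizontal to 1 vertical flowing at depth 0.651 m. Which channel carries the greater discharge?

channel B

Channel A: For a triangular section with side slope z = 1.7: A = zy² = 1.7×0.44² = 0.3291 m²; P = 2y√(1+z²) = 2×0.44×1.972 = 1.736 m. Hydraulic radius R = A/P = 0.3291/1.736 = 0.1896 m. Q_A = (1/0.031)·0.3291·0.1896^(2/3)·√0.00032 = 0.06269 m³/s.
Channel B: With bottom width b = 2.23 m and side slope z = 1.9: A = (b + zy)y = (2.23 + 1.9×0.651)×0.651 = 2.257 m²; P = b + 2y√(1+z²) = 2.23 + 2×0.651×2.147 = 5.026 m. Hydraulic radius R = A/P = 2.257/5.026 = 0.4491 m. Q_B = (1/0.031)·2.257·0.4491^(2/3)·√0.00032 = 0.7638 m³/s.
Q_A = 0.06269 m³/s vs Q_B = 0.7638 m³/s, so channel B carries more.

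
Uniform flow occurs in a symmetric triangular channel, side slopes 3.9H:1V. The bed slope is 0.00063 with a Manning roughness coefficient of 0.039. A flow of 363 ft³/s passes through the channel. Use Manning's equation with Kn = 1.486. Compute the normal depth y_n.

y_n = 6.67 ft

Manning's equation rearranged: A R^(2/3) = nQ / (1.486·√S) = 0.039 × 363 / (1.486 × √0.00063) = 379.6.
At y = 8.19 ft: A R^(2/3) = 655.5 — high.
At y = 5.28 ft: A R^(2/3) = 203.3 — low.
At y = 6.67 ft: A R^(2/3) = 379.2 — close enough.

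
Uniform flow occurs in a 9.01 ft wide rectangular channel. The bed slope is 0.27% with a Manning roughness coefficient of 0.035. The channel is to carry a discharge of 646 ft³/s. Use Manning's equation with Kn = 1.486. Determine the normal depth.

y_n = 14.3 ft

Manning's equation rearranged: A R^(2/3) = nQ / (1.486·√S) = 0.035 × 646 / (1.486 × √0.0027) = 292.8.
At y = 10.8 ft: A R^(2/3) = 210.4 — low.
At y = 14.3 ft: A R^(2/3) = 292.8 — close enough.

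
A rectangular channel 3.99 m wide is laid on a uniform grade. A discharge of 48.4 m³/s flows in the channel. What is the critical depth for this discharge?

For a rectangular channel, critical depth y_c = (q²/g)^(1/3) where q = Q/b = 48.4/3.99 = 12.13 m²/s.
So y_c = (12.13²/9.81)^(1/3) = 2.47 m.

y_c = 2.47 m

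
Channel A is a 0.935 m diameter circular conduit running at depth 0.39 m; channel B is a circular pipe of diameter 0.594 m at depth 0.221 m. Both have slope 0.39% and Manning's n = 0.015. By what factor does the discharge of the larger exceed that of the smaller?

Channel A: For a circular section of diameter D = 0.935 m at depth y = 0.39 m, the central angle is θ = 2 arccos(1 − 2y/D) = 2.809 rad. Then A = (D²/8)(θ − sin θ) = 0.2712 m² and P = Dθ/2 = 1.313 m. Hydraulic radius R = A/P = 0.2712/1.313 = 0.2065 m. Q_A = (1/0.015)·0.2712·0.2065^(2/3)·√0.0039 = 0.3945 m³/s.
Channel B: For a circular section of diameter D = 0.594 m at depth y = 0.221 m, the central angle is θ = 2 arccos(1 − 2y/D) = 2.624 rad. Then A = (D²/8)(θ − sin θ) = 0.09391 m² and P = Dθ/2 = 0.7793 m. Hydraulic radius R = A/P = 0.09391/0.7793 = 0.1205 m. Q_B = (1/0.015)·0.09391·0.1205^(2/3)·√0.0039 = 0.09539 m³/s.
The larger discharge is 0.3945 m³/s and the smaller is 0.09539 m³/s; the ratio is 4.14.

4.14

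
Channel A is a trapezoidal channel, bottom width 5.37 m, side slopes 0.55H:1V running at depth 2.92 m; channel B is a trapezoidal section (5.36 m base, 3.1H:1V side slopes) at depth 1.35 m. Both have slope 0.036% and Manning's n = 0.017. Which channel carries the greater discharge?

Channel A: With bottom width b = 5.37 m and side slope z = 0.55: A = (b + zy)y = (5.37 + 0.55×2.92)×2.92 = 20.37 m²; P = b + 2y√(1+z²) = 5.37 + 2×2.92×1.141 = 12.04 m. Hydraulic radius R = A/P = 20.37/12.04 = 1.693 m. Q_A = (1/0.017)·20.37·1.693^(2/3)·√0.00036 = 32.29 m³/s.
Channel B: With bottom width b = 5.36 m and side slope z = 3.1: A = (b + zy)y = (5.36 + 3.1×1.35)×1.35 = 12.89 m²; P = b + 2y√(1+z²) = 5.36 + 2×1.35×3.257 = 14.15 m. Hydraulic radius R = A/P = 12.89/14.15 = 0.9104 m. Q_B = (1/0.017)·12.89·0.9104^(2/3)·√0.00036 = 13.51 m³/s.
Q_A = 32.29 m³/s vs Q_B = 13.51 m³/s, so channel A carries more.

channel A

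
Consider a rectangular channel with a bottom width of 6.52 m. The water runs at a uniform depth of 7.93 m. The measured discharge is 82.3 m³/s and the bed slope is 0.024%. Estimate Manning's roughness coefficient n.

Flow area A = b·y = 6.52 × 7.93 = 51.7 m². Wetted perimeter P = b + 2y = 6.52 + 2×7.93 = 22.38 m.
Hydraulic radius R = A/P = 51.7/22.38 = 2.31 m.
Rearranging Manning's equation: n = (1/Q) A R^(2/3) S^(1/2) = (1/82.3) × 51.7 × 2.31^(2/3) × √0.00024 = 0.017.

n = 0.017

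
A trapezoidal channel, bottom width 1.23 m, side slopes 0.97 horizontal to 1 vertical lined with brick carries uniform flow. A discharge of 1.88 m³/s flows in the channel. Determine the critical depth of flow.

y_c = 0.535 m

At critical depth, Q² T / (g A³) = 1, i.e. A³/T = Q²/g = 1.88²/9.81 = 0.3603.
Trying y = 0.421 m: A³/T = 0.1603 — too small.
Trying y = 0.61 m: A³/T = 0.5686 — too large.
Trying y = 0.535 m: A³/T = 0.3612 — ≈ 0.3603.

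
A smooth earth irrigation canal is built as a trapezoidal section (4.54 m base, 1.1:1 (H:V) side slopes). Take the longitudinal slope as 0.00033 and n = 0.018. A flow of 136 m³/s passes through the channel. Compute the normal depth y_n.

y_n = 5.92 m

Manning's equation rearranged: A R^(2/3) = nQ / (1·√S) = 0.018 × 136 / (√0.00033) = 134.8.
Trying y = 7.04 m: A R^(2/3) = 195.4 — over.
Trying y = 5.92 m: A R^(2/3) = 134.7 — matches.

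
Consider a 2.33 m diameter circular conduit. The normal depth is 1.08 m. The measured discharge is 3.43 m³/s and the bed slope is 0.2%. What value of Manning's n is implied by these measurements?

n = 0.017

For a circular section of diameter D = 2.33 m at depth y = 1.08 m, the central angle is θ = 2 arccos(1 − 2y/D) = 2.996 rad. Then A = (D²/8)(θ − sin θ) = 1.934 m² and P = Dθ/2 = 3.49 m.
Hydraulic radius R = A/P = 1.934/3.49 = 0.5542 m.
Rearranging Manning's equation: n = (1/Q) A R^(2/3) S^(1/2) = (1/3.43) × 1.934 × 0.5542^(2/3) × √0.002 = 0.017.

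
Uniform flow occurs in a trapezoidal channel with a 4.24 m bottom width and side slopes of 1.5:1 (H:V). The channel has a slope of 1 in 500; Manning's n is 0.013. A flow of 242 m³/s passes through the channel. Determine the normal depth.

y_n = 4.03 m

Manning's equation rearranged: A R^(2/3) = nQ / (1·√S) = 0.013 × 242 / (√0.002) = 70.35.
Trying y = 4.65 m: A R^(2/3) = 95.62 — over.
Trying y = 3.61 m: A R^(2/3) = 55.69 — short.
Trying y = 4.03 m: A R^(2/3) = 70.29 — close enough.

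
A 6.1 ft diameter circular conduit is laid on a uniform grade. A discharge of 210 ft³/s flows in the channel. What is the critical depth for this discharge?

y_c = 3.94 ft

At critical depth, Q² T / (g A³) = 1, i.e. A³/T = Q²/g = 210²/32.2 = 1370.
Try y = 3.51 ft: A³/T = 874.8 — too small.
Try y = 3.94 ft: A³/T = 1364 — close enough.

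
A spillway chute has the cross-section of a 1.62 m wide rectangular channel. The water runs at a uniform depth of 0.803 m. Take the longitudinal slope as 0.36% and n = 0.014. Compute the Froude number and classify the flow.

subcritical

Flow area A = b·y = 1.62 × 0.803 = 1.301 m². Wetted perimeter P = b + 2y = 1.62 + 2×0.803 = 3.226 m.
Hydraulic radius R = A/P = 1.301/3.226 = 0.4032 m.
V = (1/n) R^(2/3) √S = (1/0.014) × 0.4032^(2/3) × √0.0036 = 2.339 m/s. Hydraulic depth D_h = A/T = 1.301/1.62 = 0.803 m.
Froude number Fr = V/√(g·D_h) = 2.339/√(9.81×0.803) = 0.833, which is less than 1, so the flow is subcritical.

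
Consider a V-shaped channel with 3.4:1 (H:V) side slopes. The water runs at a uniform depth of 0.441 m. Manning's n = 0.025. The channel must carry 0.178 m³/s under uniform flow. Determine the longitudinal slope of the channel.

S = 0.000359

For a triangular section with side slope z = 3.4: A = zy² = 3.4×0.441² = 0.6612 m²; P = 2y√(1+z²) = 2×0.441×3.544 = 3.126 m.
Hydraulic radius R = A/P = 0.6612/3.126 = 0.2115 m.
From Manning's equation, S = [nQ / (1 A R^(2/3))]² = [0.025 × 0.178 / (1 × 0.6612 × 0.2115^(2/3))]² = 0.000359.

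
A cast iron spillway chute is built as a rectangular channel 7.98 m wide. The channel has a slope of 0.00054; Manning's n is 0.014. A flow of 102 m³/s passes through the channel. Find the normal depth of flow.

Manning's equation rearranged: A R^(2/3) = nQ / (1·√S) = 0.014 × 102 / (√0.00054) = 61.45.
Trying y = 3.79 m: A R^(2/3) = 47.1 — low.
Trying y = 5.85 m: A R^(2/3) = 83.03 — high.
Trying y = 4.63 m: A R^(2/3) = 61.42 — close enough.

y_n = 4.63 m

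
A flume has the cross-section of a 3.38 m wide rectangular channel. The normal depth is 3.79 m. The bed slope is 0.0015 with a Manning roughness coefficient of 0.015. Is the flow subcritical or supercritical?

subcritical

Flow area A = b·y = 3.38 × 3.79 = 12.81 m². Wetted perimeter P = b + 2y = 3.38 + 2×3.79 = 10.96 m.
Hydraulic radius R = A/P = 12.81/10.96 = 1.169 m.
V = (1/n) R^(2/3) √S = (1/0.015) × 1.169^(2/3) × √0.0015 = 2.865 m/s. Hydraulic depth D_h = A/T = 12.81/3.38 = 3.79 m.
Froude number Fr = V/√(g·D_h) = 2.865/√(9.81×3.79) = 0.47, which is less than 1, so the flow is subcritical.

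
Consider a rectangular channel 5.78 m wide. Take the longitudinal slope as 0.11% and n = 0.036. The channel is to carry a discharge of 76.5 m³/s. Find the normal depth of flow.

y_n = 8.59 m

Manning's equation rearranged: A R^(2/3) = nQ / (1·√S) = 0.036 × 76.5 / (√0.0011) = 83.04.
Trying y = 10.2 m: A R^(2/3) = 101.3 — too large.
Trying y = 7.18 m: A R^(2/3) = 67.2 — too small.
Trying y = 8.59 m: A R^(2/3) = 83.03 — ≈ 83.04.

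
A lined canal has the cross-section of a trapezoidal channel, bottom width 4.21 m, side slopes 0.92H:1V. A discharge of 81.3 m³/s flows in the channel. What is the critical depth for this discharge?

At critical depth, Q² T / (g A³) = 1, i.e. A³/T = Q²/g = 81.3²/9.81 = 673.8.
Try y = 2.2 m: A³/T = 312.4 — low.
Try y = 3.38 m: A³/T = 1452 — high.
Try y = 2.74 m: A³/T = 678 — ≈ 673.8.

y_c = 2.74 m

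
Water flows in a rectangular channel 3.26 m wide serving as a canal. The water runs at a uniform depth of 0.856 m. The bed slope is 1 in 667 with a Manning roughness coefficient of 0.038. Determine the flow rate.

Flow area A = b·y = 3.26 × 0.856 = 2.791 m². Wetted perimeter P = b + 2y = 3.26 + 2×0.856 = 4.972 m.
Hydraulic radius R = A/P = 2.791/4.972 = 0.5613 m.
Manning's equation: Q = (1/n) A R^(2/3) S^(1/2) = (1/0.038) × 2.791 × 0.5613^(2/3) × 0.001499^(1/2) = 1.93 m³/s.

Q = 1.93 m³/s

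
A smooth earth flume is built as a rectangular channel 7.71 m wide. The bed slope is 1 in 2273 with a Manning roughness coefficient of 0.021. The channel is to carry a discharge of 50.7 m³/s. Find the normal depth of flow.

Manning's equation rearranged: A R^(2/3) = nQ / (1·√S) = 0.021 × 50.7 / (√0.0004399) = 50.76.
Trying y = 4.84 m: A R^(2/3) = 62.08 — high.
Trying y = 3.67 m: A R^(2/3) = 43.1 — low.
Trying y = 4.15 m: A R^(2/3) = 50.77 — ≈ 50.76.

y_n = 4.15 m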